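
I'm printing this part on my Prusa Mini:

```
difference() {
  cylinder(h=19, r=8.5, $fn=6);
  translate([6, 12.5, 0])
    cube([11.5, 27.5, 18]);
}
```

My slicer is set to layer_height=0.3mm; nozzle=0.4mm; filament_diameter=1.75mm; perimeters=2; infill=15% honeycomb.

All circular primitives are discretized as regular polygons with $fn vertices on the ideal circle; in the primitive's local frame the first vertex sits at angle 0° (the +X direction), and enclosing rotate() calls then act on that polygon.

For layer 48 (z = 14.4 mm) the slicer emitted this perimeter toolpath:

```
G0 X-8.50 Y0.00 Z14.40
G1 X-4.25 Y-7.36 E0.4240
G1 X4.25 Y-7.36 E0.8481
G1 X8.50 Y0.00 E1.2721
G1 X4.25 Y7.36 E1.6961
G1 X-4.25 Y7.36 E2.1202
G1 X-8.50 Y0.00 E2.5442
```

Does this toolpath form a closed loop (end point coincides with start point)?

Start point (G0): (-8.50, 0.00). End point (last G1): the path returns to the start — closed.

yes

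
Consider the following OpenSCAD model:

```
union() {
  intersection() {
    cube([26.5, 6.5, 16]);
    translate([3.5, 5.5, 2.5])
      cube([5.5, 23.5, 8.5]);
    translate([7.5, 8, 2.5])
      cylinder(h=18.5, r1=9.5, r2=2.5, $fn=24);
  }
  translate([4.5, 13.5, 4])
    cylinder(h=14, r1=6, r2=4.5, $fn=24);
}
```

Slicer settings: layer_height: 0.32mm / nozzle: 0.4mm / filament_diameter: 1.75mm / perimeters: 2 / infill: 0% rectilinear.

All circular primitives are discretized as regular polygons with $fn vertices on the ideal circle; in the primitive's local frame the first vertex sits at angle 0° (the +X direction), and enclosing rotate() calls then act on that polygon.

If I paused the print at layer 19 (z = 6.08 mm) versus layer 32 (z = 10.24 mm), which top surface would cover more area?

layer 19 (z = 6.08 mm)

Layer 19 (z = 6.08): the 26.5×6.5 cube contributes its full rectangle (area 172.25 mm²); the cube at (3.5, 5.5) (footprint 5.5×23.5) is included at this height (area 129.25 mm²); the cone at (7.5, 8): at t=0.194 of its height the radius interpolates to r₁+(r₂−r₁)t = 8.145, giving a regular 24-gon of that circumradius (area = (24/2)·8.145²·sin(360°/24) = 206.06 mm²); Keeping only the common overlap: the 5.5×23.5 cube at (3.5, 5.5) partially overlaps the 26.5×6.5 cube; clipping to the common part keeps 5.50 mm²; the running intersection lies inside the cone at (7.5, 8), so it is kept whole — area = 5.50 mm²; the cone at (4.5, 13.5) contributes a regular 24-gon of circumradius 5.777 (interpolated between r1=6 and r2=4.5 at t=0.149) (area = (24/2)·5.777²·sin(360°/24) = 103.66 mm²); Combining (union): the 2 present regions are separate (no shared area or edge), so areas and boundary lengths simply add and each stays a separate island — area = 109.16 mm². So its area = 109.16 mm². Layer 32 (z = 10.24): the 26.5×6.5 cube contributes its full rectangle (area 172.25 mm²); the 5.5×23.5 cube at (3.5, 5.5) contributes its full rectangle (area 129.25 mm²); the cone at (7.5, 8) contributes a regular 24-gon of circumradius 6.571 (interpolated between r1=9.5 and r2=2.5 at t=0.418) (area = (24/2)·6.571²·sin(360°/24) = 134.12 mm²); Taking the intersection: the 5.5×23.5 cube at (3.5, 5.5) partially overlaps the 26.5×6.5 cube; clipping to the common part keeps 5.50 mm²; the running intersection lies inside the cone at (7.5, 8), so it is kept whole — area = 5.50 mm²; the cone at (4.5, 13.5) (r1=6→r2=4.5) has section circumradius 5.331 here — a regular 24-gon (area = (24/2)·5.331²·sin(360°/24) = 88.28 mm²); Merging all regions: the 2 present regions are separate (no shared area or edge), so areas and boundary lengths simply add and each stays a separate island — area = 93.78 mm². So its area = 93.78 mm². Layer 19 is larger (109.16 vs 93.78 mm²).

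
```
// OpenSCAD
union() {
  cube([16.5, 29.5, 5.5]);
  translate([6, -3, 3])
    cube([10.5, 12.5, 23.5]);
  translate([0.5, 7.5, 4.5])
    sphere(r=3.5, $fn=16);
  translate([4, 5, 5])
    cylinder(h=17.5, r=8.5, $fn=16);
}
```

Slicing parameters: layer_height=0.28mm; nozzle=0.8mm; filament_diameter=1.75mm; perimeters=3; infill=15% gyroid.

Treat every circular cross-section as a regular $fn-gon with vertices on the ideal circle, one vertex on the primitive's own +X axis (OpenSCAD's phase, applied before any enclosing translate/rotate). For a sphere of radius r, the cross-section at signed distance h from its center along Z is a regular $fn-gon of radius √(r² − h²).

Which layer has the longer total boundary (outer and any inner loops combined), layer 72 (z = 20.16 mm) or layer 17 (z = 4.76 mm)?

layer 17 (z = 4.76 mm)

Layer 72 (z = 20.16): the cube is not intersected at this z (z outside [0, 5.5]); the cube at (6, -3) (footprint 10.5×12.5) is included at this height (perimeter 46.00 mm); the sphere at (0.5, 7.5) is not intersected at this z (|z−center|=15.660 > r=3.5); the r=8.5 cylinder at (4, 5) gives a regular 16-gon of circumradius 8.5 (constant along its height) (perimeter = 2·16·8.500·sin(180°/16) = 53.06 mm); Taking the union: the regions partially overlap (shared area 65.54 mm²), so the edge portions inside another operand are dropped and the merged outline is re-measured after clipping — boundary = 65.51 mm. So its perimeter = 65.51 mm. Layer 17 (z = 4.76): the 16.5×29.5 cube contributes its full rectangle (perimeter 92.00 mm); the cube at (6, -3) (footprint 10.5×12.5) is included at this height (perimeter 46.00 mm); the r=3.5 sphere at (0.5, 7.5) slices to a regular 16-gon of circumradius 3.490 (√(r²−h²) with h=0.26 from center) (perimeter = 2·16·3.490·sin(180°/16) = 21.79 mm); the cylinder at (4, 5) is not intersected at this z (z outside [5, 22.5]); Combining (union): the regions partially overlap (shared area 121.84 mm²), so the edge portions inside another operand are dropped and the merged outline is re-measured after clipping — boundary = 101.09 mm. So its perimeter = 101.09 mm. Layer 17 is larger (101.09 vs 65.51 mm).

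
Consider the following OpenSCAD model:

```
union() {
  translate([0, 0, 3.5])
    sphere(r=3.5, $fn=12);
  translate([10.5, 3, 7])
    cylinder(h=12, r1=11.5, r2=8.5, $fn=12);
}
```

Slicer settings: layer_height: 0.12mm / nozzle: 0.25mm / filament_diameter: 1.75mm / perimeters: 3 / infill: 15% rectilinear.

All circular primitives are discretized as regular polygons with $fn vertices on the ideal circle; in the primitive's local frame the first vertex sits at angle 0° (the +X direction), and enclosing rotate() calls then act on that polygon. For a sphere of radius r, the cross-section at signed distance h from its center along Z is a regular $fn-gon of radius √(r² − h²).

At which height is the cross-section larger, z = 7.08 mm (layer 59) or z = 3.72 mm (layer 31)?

Layer 59 (z = 7.08): the sphere is not intersected at this z (|z−center|=3.580 > r=3.5); the cone at (10.5, 3): at t=0.007 of its height the radius interpolates to r₁+(r₂−r₁)t = 11.480, giving a regular 12-gon of that circumradius (area = (12/2)·11.480²·sin(360°/12) = 395.37 mm²); Combining (union): only the cone at (10.5, 3) is present, so the union is just that shape — area = 395.37 mm². So its area = 395.37 mm². Layer 31 (z = 3.72): the r=3.5 sphere contributes a regular 12-gon of circumradius √(3.5²−0.22²) = 3.493 (area = (12/2)·3.493²·sin(360°/12) = 36.60 mm²); the cone at (10.5, 3) does not reach this height (z outside [7, 19]); Combining (union): only the r=3.5 sphere is present, so the union is just that shape — area = 36.60 mm². So its area = 36.60 mm². Layer 59 is larger (395.37 vs 36.60 mm²).

layer 59 (z = 7.08 mm)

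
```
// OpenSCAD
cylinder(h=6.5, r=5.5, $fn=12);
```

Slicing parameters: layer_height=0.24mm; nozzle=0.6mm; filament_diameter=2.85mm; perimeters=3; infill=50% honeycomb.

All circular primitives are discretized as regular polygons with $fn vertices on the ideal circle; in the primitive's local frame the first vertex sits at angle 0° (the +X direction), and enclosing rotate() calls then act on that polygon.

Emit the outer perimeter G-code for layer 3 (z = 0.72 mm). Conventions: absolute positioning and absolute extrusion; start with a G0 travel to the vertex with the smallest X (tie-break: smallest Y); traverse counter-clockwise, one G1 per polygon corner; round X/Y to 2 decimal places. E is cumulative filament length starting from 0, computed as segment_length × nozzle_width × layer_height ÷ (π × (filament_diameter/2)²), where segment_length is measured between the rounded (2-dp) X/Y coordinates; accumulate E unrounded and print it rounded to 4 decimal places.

G0 X-5.50 Y0.00 Z0.72
G1 X-4.76 Y-2.75 E0.0643
G1 X-2.75 Y-4.76 E0.1284
G1 X0.00 Y-5.50 E0.1927
G1 X2.75 Y-4.76 E0.2570
G1 X4.76 Y-2.75 E0.3212
G1 X5.50 Y0.00 E0.3855
G1 X4.76 Y2.75 E0.4497
G1 X2.75 Y4.76 E0.5139
G1 X0.00 Y5.50 E0.5782
G1 X-2.75 Y4.76 E0.6425
G1 X-4.76 Y2.75 E0.7066
G1 X-5.50 Y0.00 E0.7709

At z = 0.72 mm: the r=5.5 cylinder gives a regular 12-gon of circumradius 5.5 (constant along its height). The outline is a single polygon with 12 vertices. Extrusion per mm of travel: 0.6 × 0.24 / (π × 1.425²) = 0.022573. Accumulating E over each segment gives final E = 0.7709.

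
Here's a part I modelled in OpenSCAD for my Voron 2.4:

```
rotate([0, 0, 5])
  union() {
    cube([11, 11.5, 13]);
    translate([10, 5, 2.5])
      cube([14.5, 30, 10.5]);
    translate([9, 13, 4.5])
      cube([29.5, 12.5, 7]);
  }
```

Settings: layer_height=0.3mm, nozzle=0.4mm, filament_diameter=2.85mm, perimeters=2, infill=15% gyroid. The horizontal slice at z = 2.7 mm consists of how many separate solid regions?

At z = 2.7 mm: the cube (footprint 11×11.5) is included at this height; the cube at (10, 5) (footprint 14.5×30) is included at this height; the cube at (9, 13) does not reach this height (z outside [4.5, 11.5]); Combining (union): the regions partially overlap (shared area 6.50 mm²), so overlapping operands fuse into one piece — 1 connected region; (whole slice rotated 5° about Z — lengths, areas and connectivity unchanged). The result has 1 disconnected region.

1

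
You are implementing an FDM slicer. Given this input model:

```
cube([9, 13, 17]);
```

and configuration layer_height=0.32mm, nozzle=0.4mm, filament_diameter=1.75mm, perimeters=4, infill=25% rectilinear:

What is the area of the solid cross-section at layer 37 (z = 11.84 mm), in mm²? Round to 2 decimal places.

117.00 mm²

At z = 11.84 mm: the 9×13 cube contributes its full rectangle (area 117.00 mm²). Overall, the cross-section is a single solid region. Net area = 117.00 mm².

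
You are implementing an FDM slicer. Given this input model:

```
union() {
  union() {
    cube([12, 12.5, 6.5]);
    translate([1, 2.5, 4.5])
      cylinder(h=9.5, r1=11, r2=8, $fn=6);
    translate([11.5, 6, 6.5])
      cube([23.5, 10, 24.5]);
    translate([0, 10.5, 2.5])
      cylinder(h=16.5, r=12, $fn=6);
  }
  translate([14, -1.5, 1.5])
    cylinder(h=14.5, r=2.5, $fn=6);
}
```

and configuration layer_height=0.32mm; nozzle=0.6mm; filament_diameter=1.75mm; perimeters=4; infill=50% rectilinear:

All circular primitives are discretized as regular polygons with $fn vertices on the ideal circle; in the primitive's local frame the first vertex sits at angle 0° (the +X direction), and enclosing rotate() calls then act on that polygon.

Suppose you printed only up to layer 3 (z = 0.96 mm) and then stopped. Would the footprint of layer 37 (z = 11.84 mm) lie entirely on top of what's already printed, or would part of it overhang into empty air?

part overhangs

Compare the two slices. At z = 0.96: the cube is present — its section is the full 12×12.5 rectangle (area 150.00 mm²); the cone at (1, 2.5) does not reach this height (z outside [4.5, 14]); the cube at (11.5, 6) is absent (z outside [6.5, 31]); the cylinder at (0, 10.5) does not reach this height (z outside [2.5, 19]); Merging all regions: only the 12×12.5 cube is present, so the union is just that shape — area = 150.00 mm²; the cylinder at (14, -1.5) is not intersected at this z (z outside [1.5, 16]); Combining (union): only that combined region is present, so the union is just that shape — area = 150.00 mm². At z = 11.84: the cube does not reach this height (z outside [0, 6.5]); the cone at (1, 2.5): at t=0.773 of its height the radius interpolates to r₁+(r₂−r₁)t = 8.682, giving a regular 6-gon of that circumradius (area = (6/2)·8.682²·sin(360°/6) = 195.84 mm²); the cube at (11.5, 6) is present — its section is the full 23.5×10 rectangle (area 235.00 mm²); the r=12 cylinder at (0, 10.5) gives a regular 6-gon of circumradius 12 (constant along its height) (area = (6/2)·12.000²·sin(360°/6) = 374.12 mm²); Taking the union: the regions partially overlap — summed areas 804.96 mm² minus the doubly-counted overlap 128.03 mm² gives 676.93 mm² — area = 676.93 mm²; the r=2.5 cylinder at (14, -1.5) contributes a regular 6-gon of circumradius 2.5 (area = (6/2)·2.500²·sin(360°/6) = 16.24 mm²); Taking the union: the 2 present regions are separate (no shared area or edge), so areas and boundary lengths simply add and each stays a separate island — area = 693.17 mm². Checking containment: at z = 11.84 the cross-section extends beyond the z = 0.96 cross-section by about 565.29 mm².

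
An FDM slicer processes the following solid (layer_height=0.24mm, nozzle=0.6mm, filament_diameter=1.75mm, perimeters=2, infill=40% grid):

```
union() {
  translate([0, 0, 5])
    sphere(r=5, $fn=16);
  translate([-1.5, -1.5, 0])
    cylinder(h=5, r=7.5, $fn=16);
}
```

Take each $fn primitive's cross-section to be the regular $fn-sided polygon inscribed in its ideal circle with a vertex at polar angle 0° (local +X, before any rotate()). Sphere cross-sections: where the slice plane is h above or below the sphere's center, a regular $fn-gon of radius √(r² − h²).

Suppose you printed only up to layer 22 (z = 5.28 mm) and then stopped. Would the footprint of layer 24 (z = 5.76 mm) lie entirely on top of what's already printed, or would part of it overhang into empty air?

Compare the two slices. At z = 5.28: the r=5 sphere contributes a regular 16-gon of circumradius √(5²−0.28²) = 4.992 (area = (16/2)·4.992²·sin(360°/16) = 76.30 mm²); the cylinder at (-1.5, -1.5) does not reach this height (z outside [0, 5]); Taking the union: only the r=5 sphere is present, so the union is just that shape — area = 76.30 mm². At z = 5.76: the r=5 sphere contributes a regular 16-gon of circumradius √(5²−0.76²) = 4.942 (area = (16/2)·4.942²·sin(360°/16) = 74.77 mm²); the cylinder at (-1.5, -1.5) does not reach this height (z outside [0, 5]); Combining (union): only the r=5 sphere is present, so the union is just that shape — area = 74.77 mm². Checking containment: the cross-section at z = 5.76 is a subset of the cross-section at z = 5.28.

entirely on top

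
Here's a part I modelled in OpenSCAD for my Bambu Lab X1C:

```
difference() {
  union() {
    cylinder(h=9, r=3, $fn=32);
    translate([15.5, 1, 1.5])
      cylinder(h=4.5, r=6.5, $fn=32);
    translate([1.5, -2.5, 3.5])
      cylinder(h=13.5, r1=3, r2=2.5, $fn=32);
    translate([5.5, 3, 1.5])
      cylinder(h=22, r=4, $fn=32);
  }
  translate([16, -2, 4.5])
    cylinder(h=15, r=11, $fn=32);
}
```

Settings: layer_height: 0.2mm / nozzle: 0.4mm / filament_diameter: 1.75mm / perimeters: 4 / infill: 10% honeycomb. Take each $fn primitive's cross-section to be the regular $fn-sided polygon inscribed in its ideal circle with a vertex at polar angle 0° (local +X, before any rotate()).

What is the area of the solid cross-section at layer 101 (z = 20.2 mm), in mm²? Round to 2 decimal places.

49.94 mm²

At z = 20.2 mm: the cylinder is not intersected at this z (z outside [0, 9]); the cylinder at (15.5, 1) is absent (z outside [1.5, 6]); the cone at (1.5, -2.5) is absent (z outside [3.5, 17]); the r=4 cylinder at (5.5, 3) gives a regular 32-gon of circumradius 4 (constant along its height) (area = (32/2)·4.000²·sin(360°/32) = 49.94 mm²); Combining (union): only the r=4 cylinder at (5.5, 3) is present, so the union is just that shape — area = 49.94 mm²; the cylinder at (16, -2) is absent (z outside [4.5, 19.5]); After the difference (first − rest): none of the subtracted shapes is present at this height, so that combined region is unchanged — area = 49.94 mm². Overall, the cross-section is a single solid region. Net area = 49.94 mm².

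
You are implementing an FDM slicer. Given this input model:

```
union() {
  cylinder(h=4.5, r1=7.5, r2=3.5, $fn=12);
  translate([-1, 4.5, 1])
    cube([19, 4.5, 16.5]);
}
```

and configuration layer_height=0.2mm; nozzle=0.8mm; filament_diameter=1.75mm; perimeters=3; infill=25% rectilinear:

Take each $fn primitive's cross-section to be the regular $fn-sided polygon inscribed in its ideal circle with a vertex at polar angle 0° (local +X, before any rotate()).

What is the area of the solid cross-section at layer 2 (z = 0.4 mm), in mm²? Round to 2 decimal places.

At z = 0.4 mm: the cone (r1=7.5→r2=3.5) has section circumradius 7.144 here — a regular 12-gon (area = (12/2)·7.144²·sin(360°/12) = 153.13 mm²); the cube at (-1, 4.5) does not reach this height (z outside [1, 17.5]); Combining (union): only the cone is present, so the union is just that shape — area = 153.13 mm². Overall, the cross-section is a single solid region. Net area = 153.13 mm².

153.13 mm²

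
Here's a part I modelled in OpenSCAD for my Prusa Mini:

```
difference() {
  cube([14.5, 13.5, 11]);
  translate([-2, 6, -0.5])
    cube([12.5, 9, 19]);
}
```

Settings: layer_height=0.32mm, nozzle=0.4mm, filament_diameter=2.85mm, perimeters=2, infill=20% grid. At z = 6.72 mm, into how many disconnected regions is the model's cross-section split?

1

At z = 6.72 mm: the cube (footprint 14.5×13.5) is included at this height; the 12.5×9 cube at (-2, 6) contributes its full rectangle; Taking the first minus the rest: starting from the 14.5×13.5 cube, the 12.5×9 cube at (-2, 6) partially overlaps it — only the 78.75 mm² overlap (of its 112.50 mm²) is removed, clipping the outline — 1 connected region. The result has 1 disconnected region.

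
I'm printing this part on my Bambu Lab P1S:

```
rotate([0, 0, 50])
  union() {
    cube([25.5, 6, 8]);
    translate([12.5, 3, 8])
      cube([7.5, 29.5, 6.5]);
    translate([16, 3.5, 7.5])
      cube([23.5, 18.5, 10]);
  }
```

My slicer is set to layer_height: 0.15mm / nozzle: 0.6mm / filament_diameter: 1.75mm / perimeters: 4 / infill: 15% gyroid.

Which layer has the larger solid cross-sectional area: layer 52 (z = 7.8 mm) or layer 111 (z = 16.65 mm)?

layer 52 (z = 7.8 mm)

Layer 52 (z = 7.8): the cube is present — its section is the full 25.5×6 rectangle (area 153.00 mm²); the cube at (12.5, 3) is not intersected at this z (z outside [8, 14.5]); the cube at (16, 3.5) (footprint 23.5×18.5) is included at this height (area 434.75 mm²); Merging all regions: the regions partially overlap — summed areas 587.75 mm² minus the doubly-counted overlap 23.75 mm² gives 564.00 mm² — area = 564.00 mm²; (rotated 50° about Z; rotation is an isometry so areas/perimeters/island counts are preserved). So its area = 564.00 mm². Layer 111 (z = 16.65): the cube is absent (z outside [0, 8]); the cube at (12.5, 3) is absent (z outside [8, 14.5]); the 23.5×18.5 cube at (16, 3.5) contributes its full rectangle (area 434.75 mm²); Taking the union: only the 23.5×18.5 cube at (16, 3.5) is present, so the union is just that shape — area = 434.75 mm²; (whole slice rotated 50° about Z — lengths, areas and connectivity unchanged). So its area = 434.75 mm². Layer 52 is larger (564.00 vs 434.75 mm²).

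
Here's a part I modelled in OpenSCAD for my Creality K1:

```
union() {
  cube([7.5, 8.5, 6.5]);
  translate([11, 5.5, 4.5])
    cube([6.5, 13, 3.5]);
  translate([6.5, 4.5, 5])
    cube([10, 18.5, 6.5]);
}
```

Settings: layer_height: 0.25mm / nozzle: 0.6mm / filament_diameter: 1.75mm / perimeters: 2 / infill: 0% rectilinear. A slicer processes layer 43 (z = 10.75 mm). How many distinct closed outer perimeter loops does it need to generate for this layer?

At z = 10.75 mm: the cube does not reach this height (z outside [0, 6.5]); the cube at (11, 5.5) is not intersected at this z (z outside [4.5, 8]); the cube at (6.5, 4.5) is present — its section is the full 10×18.5 rectangle; Merging all regions: only the 10×18.5 cube at (6.5, 4.5) is present, so the union is just that shape — 1 connected region. The result has 1 disconnected region.

1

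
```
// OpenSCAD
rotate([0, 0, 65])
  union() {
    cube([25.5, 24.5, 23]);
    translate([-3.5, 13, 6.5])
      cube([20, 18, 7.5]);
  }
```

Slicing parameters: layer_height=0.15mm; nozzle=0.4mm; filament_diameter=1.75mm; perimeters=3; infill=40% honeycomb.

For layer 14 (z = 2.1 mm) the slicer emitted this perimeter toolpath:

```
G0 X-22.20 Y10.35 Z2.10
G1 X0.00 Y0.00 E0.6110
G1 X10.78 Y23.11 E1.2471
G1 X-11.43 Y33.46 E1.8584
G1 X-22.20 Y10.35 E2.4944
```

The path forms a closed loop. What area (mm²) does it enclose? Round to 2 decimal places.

624.68 mm²

Apply the shoelace formula to the sequence of (X, Y) vertices; enclosed area = 624.68 mm².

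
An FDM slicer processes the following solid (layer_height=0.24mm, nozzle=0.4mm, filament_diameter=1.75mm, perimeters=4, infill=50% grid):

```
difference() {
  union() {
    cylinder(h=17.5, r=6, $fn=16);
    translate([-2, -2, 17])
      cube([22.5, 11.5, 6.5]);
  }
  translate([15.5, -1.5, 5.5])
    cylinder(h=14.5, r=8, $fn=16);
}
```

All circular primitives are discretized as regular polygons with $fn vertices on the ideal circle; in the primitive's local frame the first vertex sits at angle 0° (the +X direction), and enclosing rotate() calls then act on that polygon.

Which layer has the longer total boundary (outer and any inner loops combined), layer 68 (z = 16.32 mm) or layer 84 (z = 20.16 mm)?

layer 84 (z = 20.16 mm)

Layer 68 (z = 16.32): the r=6 cylinder contributes a regular 16-gon of circumradius 6 (perimeter = 2·16·6.000·sin(180°/16) = 37.46 mm); the cube at (-2, -2) is absent (z outside [17, 23.5]); Taking the union: only the r=6 cylinder is present, so the union is just that shape — boundary = 37.46 mm; the cylinder at (15.5, -1.5): section is a regular 16-gon, circumradius r=8 (perimeter = 2·16·8.000·sin(180°/16) = 49.94 mm); Taking the first minus the rest: starting from that combined region, the r=8 cylinder at (15.5, -1.5) misses the remaining region (no effect) — boundary = 37.46 mm. So its perimeter = 37.46 mm. Layer 84 (z = 20.16): the cylinder is not intersected at this z (z outside [0, 17.5]); the 22.5×11.5 cube at (-2, -2) contributes its full rectangle (perimeter 68.00 mm); Merging all regions: only the 22.5×11.5 cube at (-2, -2) is present, so the union is just that shape — boundary = 68.00 mm; the cylinder at (15.5, -1.5) is absent (z outside [5.5, 20]); After the difference (first − rest): none of the subtracted shapes is present at this height, so the result so far is unchanged — boundary = 68.00 mm. So its perimeter = 68.00 mm. Layer 84 is larger (68.00 vs 37.46 mm).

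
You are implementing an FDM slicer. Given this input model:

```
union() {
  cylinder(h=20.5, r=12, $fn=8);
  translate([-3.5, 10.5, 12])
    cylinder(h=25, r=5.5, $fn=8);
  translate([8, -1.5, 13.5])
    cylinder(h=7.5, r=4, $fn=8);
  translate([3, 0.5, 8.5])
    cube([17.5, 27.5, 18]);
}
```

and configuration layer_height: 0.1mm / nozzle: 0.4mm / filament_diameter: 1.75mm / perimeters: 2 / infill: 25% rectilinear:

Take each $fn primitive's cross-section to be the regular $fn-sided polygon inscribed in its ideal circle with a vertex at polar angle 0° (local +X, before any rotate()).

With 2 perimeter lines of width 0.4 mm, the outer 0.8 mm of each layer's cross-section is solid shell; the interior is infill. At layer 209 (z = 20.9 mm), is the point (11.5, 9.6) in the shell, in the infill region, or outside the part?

At z = 20.9 mm: the cylinder is not intersected at this z (z outside [0, 20.5]); the r=5.5 cylinder at (-3.5, 10.5) contributes a regular 8-gon of circumradius 5.5; the r=4 cylinder at (8, -1.5) contributes a regular 8-gon of circumradius 4; the cube at (3, 0.5) is present — its section is the full 17.5×27.5 rectangle; Taking the union: the regions partially overlap (shared area 8.28 mm²), so overlapping operands fuse into one piece — 2 connected regions. Overall, the cross-section has 2 separate islands. The nearest boundary edge runs (3.00, 0.50)→(3.00, 28.00); distance from the point to it = 8.50 mm. (Shell/infill is judged within the island containing the point — the largest one.) The point is inside the cross-section and 8.50 mm from the nearest boundary — more than the 0.8 mm shell width (2 × 0.4), so it's in the infill interior.

infill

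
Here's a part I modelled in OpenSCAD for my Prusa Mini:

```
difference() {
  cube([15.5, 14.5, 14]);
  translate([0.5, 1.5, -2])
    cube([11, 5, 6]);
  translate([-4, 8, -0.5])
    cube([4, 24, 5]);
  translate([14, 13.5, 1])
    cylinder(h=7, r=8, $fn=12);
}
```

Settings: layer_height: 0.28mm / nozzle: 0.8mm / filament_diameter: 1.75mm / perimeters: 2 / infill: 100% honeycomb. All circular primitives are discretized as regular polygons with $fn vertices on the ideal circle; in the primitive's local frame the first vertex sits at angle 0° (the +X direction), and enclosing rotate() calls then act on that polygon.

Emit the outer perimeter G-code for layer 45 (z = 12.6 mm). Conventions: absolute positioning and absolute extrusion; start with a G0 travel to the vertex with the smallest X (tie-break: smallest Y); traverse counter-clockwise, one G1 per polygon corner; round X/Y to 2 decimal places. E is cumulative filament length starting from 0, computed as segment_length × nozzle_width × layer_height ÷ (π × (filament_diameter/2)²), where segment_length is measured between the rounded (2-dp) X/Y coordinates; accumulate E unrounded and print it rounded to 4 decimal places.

G0 X0.00 Y0.00 Z12.60
G1 X15.50 Y0.00 E1.4435
G1 X15.50 Y14.50 E2.7939
G1 X0.00 Y14.50 E4.2373
G1 X0.00 Y0.00 E5.5877

At z = 12.6 mm: the cube (footprint 15.5×14.5) is included at this height; the cube at (0.5, 1.5) does not reach this height (z outside [-2, 4]); the cube at (-4, 8) does not reach this height (z outside [-0.5, 4.5]); the cylinder at (14, 13.5) is absent (z outside [1, 8]); Subtracting the remaining from the first: none of the subtracted shapes is present at this height, so the 15.5×14.5 cube is unchanged — 1 connected region. The outline is a single polygon with 4 vertices. Extrusion per mm of travel: 0.8 × 0.28 / (π × 0.875²) = 0.093128. Accumulating E over each segment gives final E = 5.5877.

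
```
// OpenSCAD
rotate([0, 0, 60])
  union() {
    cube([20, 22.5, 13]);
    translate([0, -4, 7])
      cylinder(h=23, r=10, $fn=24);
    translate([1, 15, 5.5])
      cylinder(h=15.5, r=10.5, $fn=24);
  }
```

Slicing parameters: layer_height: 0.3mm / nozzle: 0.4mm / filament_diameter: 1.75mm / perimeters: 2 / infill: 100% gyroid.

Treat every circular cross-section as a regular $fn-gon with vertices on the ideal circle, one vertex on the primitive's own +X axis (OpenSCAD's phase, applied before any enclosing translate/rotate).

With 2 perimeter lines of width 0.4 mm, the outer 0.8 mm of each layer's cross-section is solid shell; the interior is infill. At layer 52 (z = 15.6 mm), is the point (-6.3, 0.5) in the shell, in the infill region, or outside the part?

shell

At z = 15.6 mm: the cube is absent (z outside [0, 13]); the cylinder at (0, -4): section is a regular 24-gon, circumradius r=10; the cylinder at (1, 15): section is a regular 24-gon, circumradius r=10.5; Merging all regions: the regions partially overlap (shared area 6.67 mm²), so overlapping operands fuse into one piece — 1 connected region; (rotated 60° about Z; rotation is an isometry so areas/perimeters/island counts are preserved). Overall, the cross-section is a single solid region. Undo the 60° rotation: the query point maps to (-2.717, 5.706) in the un-rotated model frame. The nearest boundary edge runs (-5.00, 4.66)→(-3.12, 5.44); distance from the point to it = 0.48 mm. The point is inside the cross-section, 0.48 mm from the nearest boundary — within the 0.8 mm shell band (2 × 0.4).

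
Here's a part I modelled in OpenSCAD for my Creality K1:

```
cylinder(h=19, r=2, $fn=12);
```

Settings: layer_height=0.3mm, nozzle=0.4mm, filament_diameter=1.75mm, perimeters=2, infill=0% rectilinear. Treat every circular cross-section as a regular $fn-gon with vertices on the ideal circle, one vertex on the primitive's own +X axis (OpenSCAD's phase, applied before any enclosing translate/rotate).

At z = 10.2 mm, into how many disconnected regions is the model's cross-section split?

1

At z = 10.2 mm: the r=2 cylinder contributes a regular 12-gon of circumradius 2. The result has 1 disconnected region.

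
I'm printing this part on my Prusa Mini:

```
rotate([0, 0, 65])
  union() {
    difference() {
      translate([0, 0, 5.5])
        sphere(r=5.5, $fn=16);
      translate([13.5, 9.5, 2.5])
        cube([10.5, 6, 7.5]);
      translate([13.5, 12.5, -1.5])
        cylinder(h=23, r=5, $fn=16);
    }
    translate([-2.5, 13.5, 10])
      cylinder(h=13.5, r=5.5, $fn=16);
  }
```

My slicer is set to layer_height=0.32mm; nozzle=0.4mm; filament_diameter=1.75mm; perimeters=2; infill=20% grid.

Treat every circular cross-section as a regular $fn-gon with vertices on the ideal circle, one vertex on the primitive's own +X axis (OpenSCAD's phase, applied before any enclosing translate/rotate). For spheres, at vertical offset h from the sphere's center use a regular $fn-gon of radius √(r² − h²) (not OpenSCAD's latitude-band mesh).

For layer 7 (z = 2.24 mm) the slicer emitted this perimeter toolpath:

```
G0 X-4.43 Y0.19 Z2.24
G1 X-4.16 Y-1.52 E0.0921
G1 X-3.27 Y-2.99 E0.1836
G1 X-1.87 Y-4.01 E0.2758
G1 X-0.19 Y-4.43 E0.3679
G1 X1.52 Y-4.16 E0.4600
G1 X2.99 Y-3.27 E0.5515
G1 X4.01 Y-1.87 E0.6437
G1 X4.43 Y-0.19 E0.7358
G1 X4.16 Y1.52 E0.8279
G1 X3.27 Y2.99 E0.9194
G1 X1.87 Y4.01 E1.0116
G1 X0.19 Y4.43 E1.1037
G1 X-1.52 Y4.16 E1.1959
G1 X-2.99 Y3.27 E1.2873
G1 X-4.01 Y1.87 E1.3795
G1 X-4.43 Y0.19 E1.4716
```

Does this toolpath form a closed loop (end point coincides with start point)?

yes

Start point (G0): (-4.43, 0.19). End point (last G1): the path returns to the start — closed.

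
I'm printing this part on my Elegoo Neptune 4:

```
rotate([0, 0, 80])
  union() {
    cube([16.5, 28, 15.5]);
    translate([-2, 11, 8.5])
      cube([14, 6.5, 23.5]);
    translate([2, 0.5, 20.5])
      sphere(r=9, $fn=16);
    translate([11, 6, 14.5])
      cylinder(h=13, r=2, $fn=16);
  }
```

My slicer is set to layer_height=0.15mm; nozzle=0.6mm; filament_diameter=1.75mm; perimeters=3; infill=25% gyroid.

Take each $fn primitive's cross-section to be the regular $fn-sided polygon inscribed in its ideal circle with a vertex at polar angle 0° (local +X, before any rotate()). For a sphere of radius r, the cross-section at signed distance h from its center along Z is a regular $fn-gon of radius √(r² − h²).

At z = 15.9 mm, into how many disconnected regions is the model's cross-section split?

At z = 15.9 mm: the cube does not reach this height (z outside [0, 15.5]); the 14×6.5 cube at (-2, 11) contributes its full rectangle; the r=9 sphere at (2, 0.5) slices to a regular 16-gon of circumradius 7.736 (√(r²−h²) with h=4.6 from center); the r=2 cylinder at (11, 6) contributes a regular 16-gon of circumradius 2; Merging all regions: the 3 present regions are separate (no shared area or edge), so areas and boundary lengths simply add and each stays a separate island — 3 connected regions; (rotated 80° about Z; rotation is an isometry so areas/perimeters/island counts are preserved). The result has 3 disconnected regions.

3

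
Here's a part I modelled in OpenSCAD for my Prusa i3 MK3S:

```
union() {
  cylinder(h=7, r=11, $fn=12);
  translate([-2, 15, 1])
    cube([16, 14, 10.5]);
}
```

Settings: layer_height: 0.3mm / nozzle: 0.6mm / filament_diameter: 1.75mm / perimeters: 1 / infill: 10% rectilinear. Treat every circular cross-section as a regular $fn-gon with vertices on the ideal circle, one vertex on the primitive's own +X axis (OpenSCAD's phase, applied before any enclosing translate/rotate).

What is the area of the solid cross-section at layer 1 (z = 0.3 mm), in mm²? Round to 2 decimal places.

363.00 mm²

At z = 0.3 mm: the r=11 cylinder gives a regular 12-gon of circumradius 11 (constant along its height) (area = (12/2)·11.000²·sin(360°/12) = 363.00 mm²); the cube at (-2, 15) is not intersected at this z (z outside [1, 11.5]); Merging all regions: only the r=11 cylinder is present, so the union is just that shape — area = 363.00 mm². Overall, the cross-section is a single solid region. Net area = 363.00 mm².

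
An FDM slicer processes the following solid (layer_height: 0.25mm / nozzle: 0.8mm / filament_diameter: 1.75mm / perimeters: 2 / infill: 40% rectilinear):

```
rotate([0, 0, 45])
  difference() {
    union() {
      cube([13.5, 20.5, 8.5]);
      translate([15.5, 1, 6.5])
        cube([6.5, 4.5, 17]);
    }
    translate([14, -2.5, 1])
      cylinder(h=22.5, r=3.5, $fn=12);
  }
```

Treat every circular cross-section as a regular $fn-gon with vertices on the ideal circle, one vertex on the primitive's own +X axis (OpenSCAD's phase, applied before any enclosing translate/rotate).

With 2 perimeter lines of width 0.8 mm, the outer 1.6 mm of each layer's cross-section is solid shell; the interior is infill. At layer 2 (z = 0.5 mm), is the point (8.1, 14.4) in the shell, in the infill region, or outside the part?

At z = 0.5 mm: the 13.5×20.5 cube contributes its full rectangle; the cube at (15.5, 1) is not intersected at this z (z outside [6.5, 23.5]); Taking the union: only the 13.5×20.5 cube is present, so the union is just that shape — 1 connected region; the cylinder at (14, -2.5) does not reach this height (z outside [1, 23.5]); After the difference (first − rest): none of the subtracted shapes is present at this height, so that combined region is unchanged — 1 connected region; (rotated 45° about Z; rotation is an isometry so areas/perimeters/island counts are preserved). Overall, the cross-section is a single solid region. Undo the 45° rotation: the query point maps to (15.910, 4.455) in the un-rotated model frame. The nearest boundary edge runs (13.50, 0.00)→(13.50, 20.50); distance from the point to it = 2.41 mm. The point is not inside any of the regions above, so it lies outside the cross-section (2.41 mm from the nearest boundary).

outside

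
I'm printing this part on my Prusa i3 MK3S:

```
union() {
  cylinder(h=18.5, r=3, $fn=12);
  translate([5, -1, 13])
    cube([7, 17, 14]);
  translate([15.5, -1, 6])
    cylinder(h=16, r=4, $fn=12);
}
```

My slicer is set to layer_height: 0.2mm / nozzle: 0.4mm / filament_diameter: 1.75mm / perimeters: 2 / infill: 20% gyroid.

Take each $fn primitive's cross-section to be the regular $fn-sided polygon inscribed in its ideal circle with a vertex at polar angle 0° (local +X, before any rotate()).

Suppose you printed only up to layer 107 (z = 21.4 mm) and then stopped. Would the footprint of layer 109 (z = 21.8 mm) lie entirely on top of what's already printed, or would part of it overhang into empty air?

entirely on top

Compare the two slices. At z = 21.4: the cylinder is absent (z outside [0, 18.5]); the cube at (5, -1) (footprint 7×17) is included at this height (area 119.00 mm²); the r=4 cylinder at (15.5, -1) contributes a regular 12-gon of circumradius 4 (area = (12/2)·4.000²·sin(360°/12) = 48.00 mm²); Taking the union: the regions partially overlap — summed areas 167.00 mm² minus the doubly-counted overlap 0.47 mm² gives 166.53 mm² — area = 166.53 mm². At z = 21.8: the cylinder is not intersected at this z (z outside [0, 18.5]); the cube at (5, -1) (footprint 7×17) is included at this height (area 119.00 mm²); the cylinder at (15.5, -1): section is a regular 12-gon, circumradius r=4 (area = (12/2)·4.000²·sin(360°/12) = 48.00 mm²); Merging all regions: the regions partially overlap — summed areas 167.00 mm² minus the doubly-counted overlap 0.47 mm² gives 166.53 mm² — area = 166.53 mm². Checking containment: the cross-section at z = 21.8 is a subset of the cross-section at z = 21.4.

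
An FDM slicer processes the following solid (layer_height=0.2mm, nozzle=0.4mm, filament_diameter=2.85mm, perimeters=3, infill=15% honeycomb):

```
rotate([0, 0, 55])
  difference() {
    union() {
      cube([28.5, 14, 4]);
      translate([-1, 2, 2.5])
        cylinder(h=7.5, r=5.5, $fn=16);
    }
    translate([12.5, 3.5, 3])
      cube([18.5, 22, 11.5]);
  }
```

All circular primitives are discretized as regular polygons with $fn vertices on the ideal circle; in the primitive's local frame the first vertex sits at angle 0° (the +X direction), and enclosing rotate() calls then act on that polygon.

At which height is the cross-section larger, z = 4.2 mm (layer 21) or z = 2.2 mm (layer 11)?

layer 11 (z = 2.2 mm)

Layer 21 (z = 4.2): the cube does not reach this height (z outside [0, 4]); the cylinder at (-1, 2): section is a regular 16-gon, circumradius r=5.5 (area = (16/2)·5.500²·sin(360°/16) = 92.61 mm²); Combining (union): only the r=5.5 cylinder at (-1, 2) is present, so the union is just that shape — area = 92.61 mm²; the 18.5×22 cube at (12.5, 3.5) contributes its full rectangle (area 407.00 mm²); Subtracting the remaining from the first: starting from that combined region (92.61 mm²), the 18.5×22 cube at (12.5, 3.5) misses the remaining region (no effect) — area = 92.61 mm²; (whole slice rotated 55° about Z — lengths, areas and connectivity unchanged). So its area = 92.61 mm². Layer 11 (z = 2.2): the cube (footprint 28.5×14) is included at this height (area 399.00 mm²); the cylinder at (-1, 2) is absent (z outside [2.5, 10]); Combining (union): only the 28.5×14 cube is present, so the union is just that shape — area = 399.00 mm²; the cube at (12.5, 3.5) is absent (z outside [3, 14.5]); After the difference (first − rest): none of the subtracted shapes is present at this height, so that combined region is unchanged — area = 399.00 mm²; (whole slice rotated 55° about Z — lengths, areas and connectivity unchanged). So its area = 399.00 mm². Layer 11 is larger (399.00 vs 92.61 mm²).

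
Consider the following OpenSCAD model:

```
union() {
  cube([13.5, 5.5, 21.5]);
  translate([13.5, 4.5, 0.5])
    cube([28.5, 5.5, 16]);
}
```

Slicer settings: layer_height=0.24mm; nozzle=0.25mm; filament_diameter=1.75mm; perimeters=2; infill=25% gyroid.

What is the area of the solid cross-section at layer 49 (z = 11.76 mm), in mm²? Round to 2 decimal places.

231.00 mm²

At z = 11.76 mm: the 13.5×5.5 cube contributes its full rectangle (area 74.25 mm²); the 28.5×5.5 cube at (13.5, 4.5) contributes its full rectangle (area 156.75 mm²); Merging all regions: the 2 present regions share edge segments without overlapping in area, so areas simply add but the touching pieces fuse into one outline (the shared edge portions become interior and drop out of the boundary) — area = 231.00 mm². Overall, the cross-section is a single solid region. Net area = 231.00 mm².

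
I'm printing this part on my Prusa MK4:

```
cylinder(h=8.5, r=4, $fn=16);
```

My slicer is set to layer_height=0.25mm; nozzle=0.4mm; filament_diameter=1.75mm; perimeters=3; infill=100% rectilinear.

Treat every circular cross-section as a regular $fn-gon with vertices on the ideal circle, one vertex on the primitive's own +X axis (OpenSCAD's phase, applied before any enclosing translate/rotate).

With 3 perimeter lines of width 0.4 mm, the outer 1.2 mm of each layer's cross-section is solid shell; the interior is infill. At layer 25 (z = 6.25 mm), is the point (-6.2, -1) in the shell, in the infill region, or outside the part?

outside

At z = 6.25 mm: the r=4 cylinder contributes a regular 16-gon of circumradius 4. Overall, the cross-section is a single solid region. The nearest boundary edge runs (-4.00, 0.00)→(-3.70, -1.53); distance from the point to it = 2.35 mm. The point is not inside any of the regions above, so it lies outside the cross-section (2.35 mm from the nearest boundary).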